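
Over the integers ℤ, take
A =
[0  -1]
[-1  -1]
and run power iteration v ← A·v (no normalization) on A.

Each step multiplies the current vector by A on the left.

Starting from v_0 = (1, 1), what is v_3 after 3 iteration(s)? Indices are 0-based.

v_0 = (1, 1).
v_1 = A·v_0 = (-1, -2).
v_2 = A·v_1 = (2, 3).
v_3 = A·v_2 = (-3, -5).

v_3 = (-3, -5)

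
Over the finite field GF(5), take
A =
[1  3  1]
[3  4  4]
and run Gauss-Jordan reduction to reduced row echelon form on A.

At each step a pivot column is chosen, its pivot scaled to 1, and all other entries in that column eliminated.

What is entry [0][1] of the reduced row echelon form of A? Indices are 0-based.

M[0][1] = 3

[1] R0 /= 1  ⇒  (1, 3, 1)
     R1 -= 3·R0  ⇒  (0, 0, 1)
column 1 empty below row 1
[2] R1 /= 1  ⇒  (0, 0, 1)
     R0 -= 1·R1  ⇒  (1, 3, 0)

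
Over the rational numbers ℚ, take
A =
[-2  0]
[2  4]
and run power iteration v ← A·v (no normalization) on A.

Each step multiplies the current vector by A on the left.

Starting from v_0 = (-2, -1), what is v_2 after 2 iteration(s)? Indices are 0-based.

v_2 = (-8, -24)

v_0 = (-2, -1).
v_1 = A·v_0 = (4, -8).
v_2 = A·v_1 = (-8, -24).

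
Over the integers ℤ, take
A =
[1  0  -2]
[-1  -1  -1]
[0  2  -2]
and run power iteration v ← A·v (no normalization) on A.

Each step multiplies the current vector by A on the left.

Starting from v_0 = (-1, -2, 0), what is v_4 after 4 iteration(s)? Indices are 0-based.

v_0 = (-1, -2, 0).
v_1 = A·v_0 = (-1, 3, -4).
v_2 = A·v_1 = (7, 2, 14).
v_3 = A·v_2 = (-21, -23, -24).
v_4 = A·v_3 = (27, 68, 2).

v_4 = (27, 68, 2)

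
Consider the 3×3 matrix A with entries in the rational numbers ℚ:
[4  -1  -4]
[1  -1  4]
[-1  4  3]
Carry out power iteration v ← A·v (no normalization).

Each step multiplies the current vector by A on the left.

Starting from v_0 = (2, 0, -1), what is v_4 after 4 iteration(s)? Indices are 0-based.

v_4 = (2564, -306, -1279)

v_0 = (2, 0, -1).
v_1 = A·v_0 = (12, -2, -5).
v_2 = A·v_1 = (70, -6, -35).
v_3 = A·v_2 = (426, -64, -199).
v_4 = A·v_3 = (2564, -306, -1279).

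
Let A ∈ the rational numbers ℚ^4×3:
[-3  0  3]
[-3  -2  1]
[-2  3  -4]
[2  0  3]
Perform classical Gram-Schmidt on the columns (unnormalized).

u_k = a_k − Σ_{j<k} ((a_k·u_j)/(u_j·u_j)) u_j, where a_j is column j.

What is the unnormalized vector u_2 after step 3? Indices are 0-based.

Step 1: u_0 = a_0 = (-3, -3, -2, 2).
Step 2: u_1 = a_1 − (0)·u_0 = (0, -2, 3, 0).
Step 3: u_2 = a_2 − (1/13)·u_0 − (-14/13)·u_1 = (42/13, -12/13, -8/13, 37/13).

u_2 = (42/13, -12/13, -8/13, 37/13)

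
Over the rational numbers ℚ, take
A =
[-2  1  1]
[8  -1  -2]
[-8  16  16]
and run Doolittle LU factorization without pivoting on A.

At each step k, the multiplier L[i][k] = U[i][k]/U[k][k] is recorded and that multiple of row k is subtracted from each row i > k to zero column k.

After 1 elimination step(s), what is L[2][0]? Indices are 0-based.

[col 0] pivot -2
  R1 -= -4*R0 → (0, 3, 2)  (L[1][0] := -4)
  R2 -= 4*R0 → (0, 12, 12)  (L[2][0] := 4)

L[2][0] = 4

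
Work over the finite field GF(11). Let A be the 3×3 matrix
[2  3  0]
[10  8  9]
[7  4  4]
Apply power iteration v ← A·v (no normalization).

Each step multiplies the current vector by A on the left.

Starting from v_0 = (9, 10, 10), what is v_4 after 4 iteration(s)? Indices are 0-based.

v_0 = (9, 10, 10).
v_1 = A·v_0 = (4, 7, 0).
v_2 = A·v_1 = (7, 8, 1).
v_3 = A·v_2 = (5, 0, 8).
v_4 = A·v_3 = (10, 1, 1).

v_4 = (10, 1, 1)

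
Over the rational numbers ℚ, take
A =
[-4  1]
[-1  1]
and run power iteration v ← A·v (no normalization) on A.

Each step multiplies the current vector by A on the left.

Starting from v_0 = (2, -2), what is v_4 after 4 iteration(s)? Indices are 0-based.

v_4 = (522, 108)

v_0 = (2, -2).
v_1 = A·v_0 = (-10, -4).
v_2 = A·v_1 = (36, 6).
v_3 = A·v_2 = (-138, -30).
v_4 = A·v_3 = (522, 108).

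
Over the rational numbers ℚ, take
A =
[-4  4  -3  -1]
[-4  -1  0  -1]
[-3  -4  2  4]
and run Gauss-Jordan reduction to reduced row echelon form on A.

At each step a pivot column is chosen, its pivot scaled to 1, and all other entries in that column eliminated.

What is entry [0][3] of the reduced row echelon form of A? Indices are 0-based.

[1] R0 /= -4  ⇒  (1, -1, 3/4, 1/4)
     R1 -= -4·R0  ⇒  (0, -5, 3, 0)
     R2 -= -3·R0  ⇒  (0, -7, 17/4, 19/4)
[2] R1 /= -5  ⇒  (0, 1, -3/5, 0)
     R0 -= -1·R1  ⇒  (1, 0, 3/20, 1/4)
     R2 -= -7·R1  ⇒  (0, 0, 1/20, 19/4)
[3] R2 /= 1/20  ⇒  (0, 0, 1, 95)
     R0 -= 3/20·R2  ⇒  (1, 0, 0, -14)
     R1 -= -3/5·R2  ⇒  (0, 1, 0, 57)

M[0][3] = -14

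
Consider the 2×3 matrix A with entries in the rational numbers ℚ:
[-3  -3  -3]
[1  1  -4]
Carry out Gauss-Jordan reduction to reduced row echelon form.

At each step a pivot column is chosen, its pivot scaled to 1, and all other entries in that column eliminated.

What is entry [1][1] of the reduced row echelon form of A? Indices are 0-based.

[1] R0 /= -3  ⇒  (1, 1, 1)
     R1 -= 1·R0  ⇒  (0, 0, -5)
column 1 empty below row 1
[2] R1 /= -5  ⇒  (0, 0, 1)
     R0 -= 1·R1  ⇒  (1, 1, 0)

M[1][1] = 0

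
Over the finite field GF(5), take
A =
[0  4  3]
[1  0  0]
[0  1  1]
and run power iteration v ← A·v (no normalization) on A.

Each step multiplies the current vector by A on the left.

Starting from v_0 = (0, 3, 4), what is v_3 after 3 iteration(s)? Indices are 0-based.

v_3 = (2, 1, 1)

v_0 = (0, 3, 4).
v_1 = A·v_0 = (4, 0, 2).
v_2 = A·v_1 = (1, 4, 2).
v_3 = A·v_2 = (2, 1, 1).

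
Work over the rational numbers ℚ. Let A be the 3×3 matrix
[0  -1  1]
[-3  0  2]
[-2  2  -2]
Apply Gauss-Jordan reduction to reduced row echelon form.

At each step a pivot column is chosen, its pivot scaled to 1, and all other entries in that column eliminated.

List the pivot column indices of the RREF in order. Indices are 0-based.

[1] R0 <-> R1
[1] R0 /= -3  ⇒  (1, 0, -2/3)
     R2 -= -2·R0  ⇒  (0, 2, -10/3)
[2] R1 /= -1  ⇒  (0, 1, -1)
     R2 -= 2·R1  ⇒  (0, 0, -4/3)
[3] R2 /= -4/3  ⇒  (0, 0, 1)
     R0 -= -2/3·R2  ⇒  (1, 0, 0)
     R1 -= -1·R2  ⇒  (0, 1, 0)

pivot columns: 0, 1, 2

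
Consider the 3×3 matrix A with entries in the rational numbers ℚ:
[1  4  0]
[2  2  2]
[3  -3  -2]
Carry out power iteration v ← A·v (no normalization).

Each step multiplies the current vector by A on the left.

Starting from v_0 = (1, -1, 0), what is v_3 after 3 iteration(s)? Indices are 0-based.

v_0 = (1, -1, 0).
v_1 = A·v_0 = (-3, 0, 6).
v_2 = A·v_1 = (-3, 6, -21).
v_3 = A·v_2 = (21, -36, 15).

v_3 = (21, -36, 15)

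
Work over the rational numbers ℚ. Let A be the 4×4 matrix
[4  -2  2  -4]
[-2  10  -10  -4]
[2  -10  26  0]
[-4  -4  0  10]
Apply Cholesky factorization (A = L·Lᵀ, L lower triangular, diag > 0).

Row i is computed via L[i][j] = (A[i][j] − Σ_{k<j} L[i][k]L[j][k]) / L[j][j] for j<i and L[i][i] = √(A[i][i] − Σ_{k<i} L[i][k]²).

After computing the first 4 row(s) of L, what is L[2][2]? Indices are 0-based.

Step 1: L[0][0] = √(4) = 2.
  L[1][0] = (-2) / L[0][0] = -1.
Step 2: L[1][1] = √(9) = 3.
  L[2][0] = (2) / L[0][0] = 1.
  L[2][1] = (-9) / L[1][1] = -3.
Step 3: L[2][2] = √(16) = 4.
  L[3][0] = (-4) / L[0][0] = -2.
  L[3][1] = (-6) / L[1][1] = -2.
  L[3][2] = (-4) / L[2][2] = -1.
Step 4: L[3][3] = √(1) = 1.

L[2][2] = 4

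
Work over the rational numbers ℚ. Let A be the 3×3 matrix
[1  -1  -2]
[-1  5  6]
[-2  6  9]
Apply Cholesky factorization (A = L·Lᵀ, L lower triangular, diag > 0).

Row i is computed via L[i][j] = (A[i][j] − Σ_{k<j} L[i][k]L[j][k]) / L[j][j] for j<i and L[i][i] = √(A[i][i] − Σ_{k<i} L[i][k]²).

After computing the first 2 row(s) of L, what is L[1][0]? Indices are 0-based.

Step 1: L[0][0] = √(1) = 1.
  L[1][0] = (-1) / L[0][0] = -1.
Step 2: L[1][1] = √(4) = 2.

L[1][0] = -1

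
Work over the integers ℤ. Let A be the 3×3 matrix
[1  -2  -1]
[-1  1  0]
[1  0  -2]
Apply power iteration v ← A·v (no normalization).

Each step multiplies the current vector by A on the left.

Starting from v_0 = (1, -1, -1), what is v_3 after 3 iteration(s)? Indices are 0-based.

v_3 = (19, -11, 9)

v_0 = (1, -1, -1).
v_1 = A·v_0 = (4, -2, 3).
v_2 = A·v_1 = (5, -6, -2).
v_3 = A·v_2 = (19, -11, 9).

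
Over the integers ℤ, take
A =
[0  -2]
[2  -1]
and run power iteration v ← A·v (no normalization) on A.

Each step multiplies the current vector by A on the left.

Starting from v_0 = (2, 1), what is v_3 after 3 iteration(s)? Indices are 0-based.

v_3 = (14, -5)

v_0 = (2, 1).
v_1 = A·v_0 = (-2, 3).
v_2 = A·v_1 = (-6, -7).
v_3 = A·v_2 = (14, -5).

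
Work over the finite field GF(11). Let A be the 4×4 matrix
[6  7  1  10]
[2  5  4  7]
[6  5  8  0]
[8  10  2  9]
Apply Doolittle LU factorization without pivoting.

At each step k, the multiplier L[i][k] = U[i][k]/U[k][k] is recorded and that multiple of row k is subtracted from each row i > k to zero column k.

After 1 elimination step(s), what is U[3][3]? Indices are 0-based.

Step 1: pivot at (0,0) is 6.
  row1 ← row1 − (4)·row0  ⇒  L[1][0]=4, U row1=(0, 10, 0, 0)
  row2 ← row2 − (1)·row0  ⇒  L[2][0]=1, U row2=(0, 9, 7, 1)
  row3 ← row3 − (5)·row0  ⇒  L[3][0]=5, U row3=(0, 8, 8, 3)

U[3][3] = 3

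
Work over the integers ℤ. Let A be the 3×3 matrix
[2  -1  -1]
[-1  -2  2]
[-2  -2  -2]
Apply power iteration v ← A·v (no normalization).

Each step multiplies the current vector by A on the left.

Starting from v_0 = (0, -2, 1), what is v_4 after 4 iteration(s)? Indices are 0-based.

v_4 = (-24, 141, -138)

v_0 = (0, -2, 1).
v_1 = A·v_0 = (1, 6, 2).
v_2 = A·v_1 = (-6, -9, -18).
v_3 = A·v_2 = (15, -12, 66).
v_4 = A·v_3 = (-24, 141, -138).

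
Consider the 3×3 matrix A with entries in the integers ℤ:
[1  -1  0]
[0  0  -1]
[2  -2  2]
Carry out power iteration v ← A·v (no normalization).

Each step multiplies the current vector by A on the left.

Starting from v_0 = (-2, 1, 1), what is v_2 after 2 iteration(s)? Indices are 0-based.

v_0 = (-2, 1, 1).
v_1 = A·v_0 = (-3, -1, -4).
v_2 = A·v_1 = (-2, 4, -12).

v_2 = (-2, 4, -12)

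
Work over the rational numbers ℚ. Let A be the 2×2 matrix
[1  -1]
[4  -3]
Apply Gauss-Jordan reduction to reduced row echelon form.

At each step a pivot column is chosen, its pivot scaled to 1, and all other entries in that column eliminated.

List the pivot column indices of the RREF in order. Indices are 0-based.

[1] R0 /= 1  ⇒  (1, -1)
     R1 -= 4·R0  ⇒  (0, 1)
[2] R1 /= 1  ⇒  (0, 1)
     R0 -= -1·R1  ⇒  (1, 0)

pivot columns: 0, 1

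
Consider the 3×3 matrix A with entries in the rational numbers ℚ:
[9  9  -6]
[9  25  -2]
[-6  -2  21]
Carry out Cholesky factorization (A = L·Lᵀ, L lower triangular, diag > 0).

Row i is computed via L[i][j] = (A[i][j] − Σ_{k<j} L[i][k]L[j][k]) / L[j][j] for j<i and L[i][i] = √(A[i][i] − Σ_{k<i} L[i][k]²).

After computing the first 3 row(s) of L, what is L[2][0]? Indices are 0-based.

L[2][0] = -2

Step 1: L[0][0] = √(9) = 3.
  L[1][0] = (9) / L[0][0] = 3.
Step 2: L[1][1] = √(16) = 4.
  L[2][0] = (-6) / L[0][0] = -2.
  L[2][1] = (4) / L[1][1] = 1.
Step 3: L[2][2] = √(16) = 4.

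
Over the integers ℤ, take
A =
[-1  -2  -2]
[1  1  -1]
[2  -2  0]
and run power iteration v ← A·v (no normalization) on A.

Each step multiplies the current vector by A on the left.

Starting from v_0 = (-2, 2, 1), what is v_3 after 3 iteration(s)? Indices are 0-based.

v_0 = (-2, 2, 1).
v_1 = A·v_0 = (-4, -1, -8).
v_2 = A·v_1 = (22, 3, -6).
v_3 = A·v_2 = (-16, 31, 38).

v_3 = (-16, 31, 38)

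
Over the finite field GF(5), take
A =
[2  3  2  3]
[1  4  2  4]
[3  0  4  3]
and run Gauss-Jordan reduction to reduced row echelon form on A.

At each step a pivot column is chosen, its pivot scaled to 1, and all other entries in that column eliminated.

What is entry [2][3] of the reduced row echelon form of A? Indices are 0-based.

M[2][3] = 0

step 1: normalize row 0 (÷2) = (1, 4, 1, 4)
  row 1: subtract 1×row0 = (0, 0, 1, 0)
  row 2: subtract 3×row0 = (0, 3, 1, 1)
step 2: exchange rows 1,2
step 2: normalize row 1 (÷3) = (0, 1, 2, 2)
  row 0: subtract 4×row1 = (1, 0, 3, 1)
step 3: normalize row 2 (÷1) = (0, 0, 1, 0)
  row 0: subtract 3×row2 = (1, 0, 0, 1)
  row 1: subtract 2×row2 = (0, 1, 0, 2)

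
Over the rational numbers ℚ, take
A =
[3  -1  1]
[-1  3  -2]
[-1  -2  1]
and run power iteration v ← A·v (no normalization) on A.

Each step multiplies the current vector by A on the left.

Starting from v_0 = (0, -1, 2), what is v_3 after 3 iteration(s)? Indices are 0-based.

v_3 = (107, -146, 59)

v_0 = (0, -1, 2).
v_1 = A·v_0 = (3, -7, 4).
v_2 = A·v_1 = (20, -32, 15).
v_3 = A·v_2 = (107, -146, 59).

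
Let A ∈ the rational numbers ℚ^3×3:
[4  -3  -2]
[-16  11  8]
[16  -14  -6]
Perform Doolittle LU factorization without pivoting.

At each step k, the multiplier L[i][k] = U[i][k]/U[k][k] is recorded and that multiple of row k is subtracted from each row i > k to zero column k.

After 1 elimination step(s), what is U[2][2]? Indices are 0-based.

U[2][2] = 2

Step 1: pivot at (0,0) is 4.
  row1 ← row1 − (-4)·row0  ⇒  L[1][0]=-4, U row1=(0, -1, 0)
  row2 ← row2 − (4)·row0  ⇒  L[2][0]=4, U row2=(0, -2, 2)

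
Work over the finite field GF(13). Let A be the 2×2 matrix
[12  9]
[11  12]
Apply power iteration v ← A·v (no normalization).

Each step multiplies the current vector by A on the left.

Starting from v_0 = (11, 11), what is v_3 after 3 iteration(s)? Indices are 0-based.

v_0 = (11, 11).
v_1 = A·v_0 = (10, 6).
v_2 = A·v_1 = (5, 0).
v_3 = A·v_2 = (8, 3).

v_3 = (8, 3)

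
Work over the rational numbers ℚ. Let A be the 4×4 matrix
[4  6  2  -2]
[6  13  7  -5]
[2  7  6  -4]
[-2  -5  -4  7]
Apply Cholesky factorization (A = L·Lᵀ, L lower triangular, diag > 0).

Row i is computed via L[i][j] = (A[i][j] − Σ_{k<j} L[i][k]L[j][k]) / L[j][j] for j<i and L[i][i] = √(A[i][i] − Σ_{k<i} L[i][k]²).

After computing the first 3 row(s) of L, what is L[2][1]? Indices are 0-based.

Step 1: L[0][0] = √(4) = 2.
  L[1][0] = (6) / L[0][0] = 3.
Step 2: L[1][1] = √(4) = 2.
  L[2][0] = (2) / L[0][0] = 1.
  L[2][1] = (4) / L[1][1] = 2.
Step 3: L[2][2] = √(1) = 1.

L[2][1] = 2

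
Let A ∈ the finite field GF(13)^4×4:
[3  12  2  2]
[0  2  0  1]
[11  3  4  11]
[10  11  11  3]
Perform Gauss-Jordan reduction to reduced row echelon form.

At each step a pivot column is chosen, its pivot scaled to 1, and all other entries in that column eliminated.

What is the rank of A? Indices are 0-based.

pivot(0,0)=3: scale R0 → (1, 4, 5, 5)
  clear (2,0): R2 −= (11)R0 → (0, 11, 1, 8)
  clear (3,0): R3 −= (10)R0 → (0, 10, 0, 5)
pivot(1,1)=2: scale R1 → (0, 1, 0, 7)
  clear (0,1): R0 −= (4)R1 → (1, 0, 5, 3)
  clear (2,1): R2 −= (11)R1 → (0, 0, 1, 9)
  clear (3,1): R3 −= (10)R1 → (0, 0, 0, 0)
pivot(2,2)=1: scale R2 → (0, 0, 1, 9)
  clear (0,2): R0 −= (5)R2 → (1, 0, 0, 10)
col 3: no nonzero at/below row 3; advance.

rank = 3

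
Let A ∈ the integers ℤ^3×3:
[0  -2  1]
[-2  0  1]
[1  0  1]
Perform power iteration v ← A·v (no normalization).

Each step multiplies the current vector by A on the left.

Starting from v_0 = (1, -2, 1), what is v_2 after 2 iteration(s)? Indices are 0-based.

v_2 = (4, -8, 7)

v_0 = (1, -2, 1).
v_1 = A·v_0 = (5, -1, 2).
v_2 = A·v_1 = (4, -8, 7).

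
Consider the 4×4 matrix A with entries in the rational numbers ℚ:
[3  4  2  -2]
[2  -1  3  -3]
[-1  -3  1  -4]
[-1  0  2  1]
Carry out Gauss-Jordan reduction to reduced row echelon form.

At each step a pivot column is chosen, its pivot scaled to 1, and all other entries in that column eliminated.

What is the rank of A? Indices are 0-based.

rank = 4

pivot(0,0)=3: scale R0 → (1, 4/3, 2/3, -2/3)
  clear (1,0): R1 −= (2)R0 → (0, -11/3, 5/3, -5/3)
  clear (2,0): R2 −= (-1)R0 → (0, -5/3, 5/3, -14/3)
  clear (3,0): R3 −= (-1)R0 → (0, 4/3, 8/3, 1/3)
pivot(1,1)=-11/3: scale R1 → (0, 1, -5/11, 5/11)
  clear (0,1): R0 −= (4/3)R1 → (1, 0, 14/11, -14/11)
  clear (2,1): R2 −= (-5/3)R1 → (0, 0, 10/11, -43/11)
  clear (3,1): R3 −= (4/3)R1 → (0, 0, 36/11, -3/11)
pivot(2,2)=10/11: scale R2 → (0, 0, 1, -43/10)
  clear (0,2): R0 −= (14/11)R2 → (1, 0, 0, 21/5)
  clear (1,2): R1 −= (-5/11)R2 → (0, 1, 0, -3/2)
  clear (3,2): R3 −= (36/11)R2 → (0, 0, 0, 69/5)
pivot(3,3)=69/5: scale R3 → (0, 0, 0, 1)
  clear (0,3): R0 −= (21/5)R3 → (1, 0, 0, 0)
  clear (1,3): R1 −= (-3/2)R3 → (0, 1, 0, 0)
  clear (2,3): R2 −= (-43/10)R3 → (0, 0, 1, 0)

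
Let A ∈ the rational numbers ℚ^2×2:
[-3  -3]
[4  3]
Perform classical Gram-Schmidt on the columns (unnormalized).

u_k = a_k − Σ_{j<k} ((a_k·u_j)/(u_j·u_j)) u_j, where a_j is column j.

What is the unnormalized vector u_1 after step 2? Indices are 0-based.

u_1 = (-12/25, -9/25)

Step 1: u_0 = a_0 = (-3, 4).
Step 2: u_1 = a_1 − (21/25)·u_0 = (-12/25, -9/25).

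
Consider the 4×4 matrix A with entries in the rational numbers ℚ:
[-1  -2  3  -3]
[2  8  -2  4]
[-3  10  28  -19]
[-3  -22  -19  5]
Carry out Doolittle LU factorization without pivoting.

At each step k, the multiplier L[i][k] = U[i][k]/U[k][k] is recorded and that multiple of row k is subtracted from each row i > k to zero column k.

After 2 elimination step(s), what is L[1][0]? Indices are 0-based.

L[1][0] = -2

[col 0] pivot -1
  R1 -= -2*R0 → (0, 4, 4, -2)  (L[1][0] := -2)
  R2 -= 3*R0 → (0, 16, 19, -10)  (L[2][0] := 3)
  R3 -= 3*R0 → (0, -16, -28, 14)  (L[3][0] := 3)
[col 1] pivot 4
  R2 -= 4*R1 → (0, 0, 3, -2)  (L[2][1] := 4)
  R3 -= -4*R1 → (0, 0, -12, 6)  (L[3][1] := -4)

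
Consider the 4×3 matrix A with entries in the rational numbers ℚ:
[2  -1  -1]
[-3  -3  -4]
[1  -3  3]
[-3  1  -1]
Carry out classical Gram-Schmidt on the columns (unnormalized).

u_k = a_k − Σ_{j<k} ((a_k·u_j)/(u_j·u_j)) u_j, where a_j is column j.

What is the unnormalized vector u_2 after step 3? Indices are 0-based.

u_2 = (-1040/459, -242/153, 1219/459, 439/459)

Step 1: u_0 = a_0 = (2, -3, 1, -3).
Step 2: u_1 = a_1 − (1/23)·u_0 = (-25/23, -66/23, -70/23, 26/23).
Step 3: u_2 = a_2 − (16/23)·u_0 − (53/459)·u_1 = (-1040/459, -242/153, 1219/459, 439/459).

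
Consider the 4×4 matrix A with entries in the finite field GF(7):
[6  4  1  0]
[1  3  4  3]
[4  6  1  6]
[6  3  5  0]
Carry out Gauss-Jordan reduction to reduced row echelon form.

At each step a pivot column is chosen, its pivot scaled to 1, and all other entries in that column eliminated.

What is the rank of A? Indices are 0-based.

rank = 4

[1] R0 /= 6  ⇒  (1, 3, 6, 0)
     R1 -= 1·R0  ⇒  (0, 0, 5, 3)
     R2 -= 4·R0  ⇒  (0, 1, 5, 6)
     R3 -= 6·R0  ⇒  (0, 6, 4, 0)
[2] R1 <-> R2
[2] R1 /= 1  ⇒  (0, 1, 5, 6)
     R0 -= 3·R1  ⇒  (1, 0, 5, 3)
     R3 -= 6·R1  ⇒  (0, 0, 2, 6)
[3] R2 /= 5  ⇒  (0, 0, 1, 2)
     R0 -= 5·R2  ⇒  (1, 0, 0, 0)
     R1 -= 5·R2  ⇒  (0, 1, 0, 3)
     R3 -= 2·R2  ⇒  (0, 0, 0, 2)
[4] R3 /= 2  ⇒  (0, 0, 0, 1)
     R1 -= 3·R3  ⇒  (0, 1, 0, 0)
     R2 -= 2·R3  ⇒  (0, 0, 1, 0)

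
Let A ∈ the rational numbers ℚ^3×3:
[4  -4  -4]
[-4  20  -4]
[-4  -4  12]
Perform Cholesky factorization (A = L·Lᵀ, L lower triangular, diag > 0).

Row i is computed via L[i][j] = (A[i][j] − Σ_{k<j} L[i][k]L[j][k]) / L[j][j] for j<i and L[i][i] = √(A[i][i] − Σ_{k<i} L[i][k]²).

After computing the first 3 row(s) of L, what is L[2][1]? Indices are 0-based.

L[2][1] = -2

Step 1: L[0][0] = √(4) = 2.
  L[1][0] = (-4) / L[0][0] = -2.
Step 2: L[1][1] = √(16) = 4.
  L[2][0] = (-4) / L[0][0] = -2.
  L[2][1] = (-8) / L[1][1] = -2.
Step 3: L[2][2] = √(4) = 2.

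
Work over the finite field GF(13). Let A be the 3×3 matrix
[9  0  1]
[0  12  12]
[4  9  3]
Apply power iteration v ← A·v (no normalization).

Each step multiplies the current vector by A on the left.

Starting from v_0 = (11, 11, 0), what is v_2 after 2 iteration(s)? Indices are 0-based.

v_2 = (7, 11, 11)

v_0 = (11, 11, 0).
v_1 = A·v_0 = (8, 2, 0).
v_2 = A·v_1 = (7, 11, 11).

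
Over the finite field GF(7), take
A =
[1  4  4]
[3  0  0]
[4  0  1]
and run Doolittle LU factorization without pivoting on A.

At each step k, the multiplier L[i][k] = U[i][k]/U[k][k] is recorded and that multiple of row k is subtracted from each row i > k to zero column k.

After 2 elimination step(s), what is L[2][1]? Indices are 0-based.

[col 0] pivot 1
  R1 -= 3*R0 → (0, 2, 2)  (L[1][0] := 3)
  R2 -= 4*R0 → (0, 5, 6)  (L[2][0] := 4)
[col 1] pivot 2
  R2 -= 6*R1 → (0, 0, 1)  (L[2][1] := 6)

L[2][1] = 6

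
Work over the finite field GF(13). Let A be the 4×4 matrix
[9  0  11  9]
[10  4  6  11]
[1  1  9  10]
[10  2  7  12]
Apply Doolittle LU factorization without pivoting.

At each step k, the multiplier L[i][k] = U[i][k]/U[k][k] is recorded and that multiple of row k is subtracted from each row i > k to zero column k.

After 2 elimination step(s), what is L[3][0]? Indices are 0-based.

k=0: U[0][0]=9
  eliminate (1,0): mult=4, new row 1: (0, 4, 1, 1); set L[1][0]=4
  eliminate (2,0): mult=3, new row 2: (0, 1, 2, 9); set L[2][0]=3
  eliminate (3,0): mult=4, new row 3: (0, 2, 2, 2); set L[3][0]=4
k=1: U[1][1]=4
  eliminate (2,1): mult=10, new row 2: (0, 0, 5, 12); set L[2][1]=10
  eliminate (3,1): mult=7, new row 3: (0, 0, 8, 8); set L[3][1]=7

L[3][0] = 4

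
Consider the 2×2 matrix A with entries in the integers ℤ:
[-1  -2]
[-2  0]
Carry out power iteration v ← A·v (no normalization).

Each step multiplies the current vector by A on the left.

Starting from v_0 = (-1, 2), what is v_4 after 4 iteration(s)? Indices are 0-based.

v_4 = (7, 22)

v_0 = (-1, 2).
v_1 = A·v_0 = (-3, 2).
v_2 = A·v_1 = (-1, 6).
v_3 = A·v_2 = (-11, 2).
v_4 = A·v_3 = (7, 22).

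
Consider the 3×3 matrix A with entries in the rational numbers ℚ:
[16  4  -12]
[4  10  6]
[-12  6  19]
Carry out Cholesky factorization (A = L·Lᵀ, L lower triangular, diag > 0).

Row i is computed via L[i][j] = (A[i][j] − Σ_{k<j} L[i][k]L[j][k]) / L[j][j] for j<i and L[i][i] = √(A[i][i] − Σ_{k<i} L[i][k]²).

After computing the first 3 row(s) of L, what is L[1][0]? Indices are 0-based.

Step 1: L[0][0] = √(16) = 4.
  L[1][0] = (4) / L[0][0] = 1.
Step 2: L[1][1] = √(9) = 3.
  L[2][0] = (-12) / L[0][0] = -3.
  L[2][1] = (9) / L[1][1] = 3.
Step 3: L[2][2] = √(1) = 1.

L[1][0] = 1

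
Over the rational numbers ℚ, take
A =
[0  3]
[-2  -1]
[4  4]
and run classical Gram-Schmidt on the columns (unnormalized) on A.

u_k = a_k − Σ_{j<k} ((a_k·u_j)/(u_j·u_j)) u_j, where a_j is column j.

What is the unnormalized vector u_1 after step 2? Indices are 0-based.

u_1 = (3, 4/5, 2/5)

Step 1: u_0 = a_0 = (0, -2, 4).
Step 2: u_1 = a_1 − (9/10)·u_0 = (3, 4/5, 2/5).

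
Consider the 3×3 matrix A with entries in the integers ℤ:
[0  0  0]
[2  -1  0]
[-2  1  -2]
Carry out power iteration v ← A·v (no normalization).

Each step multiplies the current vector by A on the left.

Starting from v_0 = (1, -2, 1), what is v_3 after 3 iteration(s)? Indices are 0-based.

v_0 = (1, -2, 1).
v_1 = A·v_0 = (0, 4, -6).
v_2 = A·v_1 = (0, -4, 16).
v_3 = A·v_2 = (0, 4, -36).

v_3 = (0, 4, -36)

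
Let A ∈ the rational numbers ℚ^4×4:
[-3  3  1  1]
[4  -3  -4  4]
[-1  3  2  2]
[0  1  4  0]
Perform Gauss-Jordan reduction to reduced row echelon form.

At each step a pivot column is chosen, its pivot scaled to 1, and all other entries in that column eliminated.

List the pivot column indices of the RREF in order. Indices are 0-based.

pivot(0,0)=-3: scale R0 → (1, -1, -1/3, -1/3)
  clear (1,0): R1 −= (4)R0 → (0, 1, -8/3, 16/3)
  clear (2,0): R2 −= (-1)R0 → (0, 2, 5/3, 5/3)
pivot(1,1)=1: scale R1 → (0, 1, -8/3, 16/3)
  clear (0,1): R0 −= (-1)R1 → (1, 0, -3, 5)
  clear (2,1): R2 −= (2)R1 → (0, 0, 7, -9)
  clear (3,1): R3 −= (1)R1 → (0, 0, 20/3, -16/3)
pivot(2,2)=7: scale R2 → (0, 0, 1, -9/7)
  clear (0,2): R0 −= (-3)R2 → (1, 0, 0, 8/7)
  clear (1,2): R1 −= (-8/3)R2 → (0, 1, 0, 40/21)
  clear (3,2): R3 −= (20/3)R2 → (0, 0, 0, 68/21)
pivot(3,3)=68/21: scale R3 → (0, 0, 0, 1)
  clear (0,3): R0 −= (8/7)R3 → (1, 0, 0, 0)
  clear (1,3): R1 −= (40/21)R3 → (0, 1, 0, 0)
  clear (2,3): R2 −= (-9/7)R3 → (0, 0, 1, 0)

pivot columns: 0, 1, 2, 3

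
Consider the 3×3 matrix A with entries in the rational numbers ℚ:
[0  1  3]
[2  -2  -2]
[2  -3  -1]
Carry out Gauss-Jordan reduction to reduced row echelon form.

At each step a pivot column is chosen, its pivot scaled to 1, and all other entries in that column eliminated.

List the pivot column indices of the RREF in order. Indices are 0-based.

[1] R0 <-> R1
[1] R0 /= 2  ⇒  (1, -1, -1)
     R2 -= 2·R0  ⇒  (0, -1, 1)
[2] R1 /= 1  ⇒  (0, 1, 3)
     R0 -= -1·R1  ⇒  (1, 0, 2)
     R2 -= -1·R1  ⇒  (0, 0, 4)
[3] R2 /= 4  ⇒  (0, 0, 1)
     R0 -= 2·R2  ⇒  (1, 0, 0)
     R1 -= 3·R2  ⇒  (0, 1, 0)

pivot columns: 0, 1, 2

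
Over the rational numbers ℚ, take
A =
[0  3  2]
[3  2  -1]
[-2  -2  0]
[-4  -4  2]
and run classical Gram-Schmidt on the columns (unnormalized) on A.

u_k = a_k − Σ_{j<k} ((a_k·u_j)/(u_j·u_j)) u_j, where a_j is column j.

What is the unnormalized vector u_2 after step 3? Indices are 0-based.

Step 1: u_0 = a_0 = (0, 3, -2, -4).
Step 2: u_1 = a_1 − (26/29)·u_0 = (3, -20/29, -6/29, -12/29).
Step 3: u_2 = a_2 − (-11/29)·u_0 − (170/281)·u_1 = (52/281, 156/281, -178/281, 206/281).

u_2 = (52/281, 156/281, -178/281, 206/281)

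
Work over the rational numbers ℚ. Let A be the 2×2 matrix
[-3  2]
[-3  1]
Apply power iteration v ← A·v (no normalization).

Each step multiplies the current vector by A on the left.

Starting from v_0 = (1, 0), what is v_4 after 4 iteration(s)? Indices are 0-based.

v_0 = (1, 0).
v_1 = A·v_0 = (-3, -3).
v_2 = A·v_1 = (3, 6).
v_3 = A·v_2 = (3, -3).
v_4 = A·v_3 = (-15, -12).

v_4 = (-15, -12)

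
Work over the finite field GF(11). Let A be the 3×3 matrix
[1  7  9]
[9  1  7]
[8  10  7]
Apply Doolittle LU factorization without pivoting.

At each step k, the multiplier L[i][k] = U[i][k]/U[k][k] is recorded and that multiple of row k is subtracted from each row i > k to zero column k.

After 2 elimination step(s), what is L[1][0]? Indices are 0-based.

Step 1: pivot at (0,0) is 1.
  row1 ← row1 − (9)·row0  ⇒  L[1][0]=9, U row1=(0, 4, 3)
  row2 ← row2 − (8)·row0  ⇒  L[2][0]=8, U row2=(0, 9, 1)
Step 2: pivot at (1,1) is 4.
  row2 ← row2 − (5)·row1  ⇒  L[2][1]=5, U row2=(0, 0, 8)

L[1][0] = 9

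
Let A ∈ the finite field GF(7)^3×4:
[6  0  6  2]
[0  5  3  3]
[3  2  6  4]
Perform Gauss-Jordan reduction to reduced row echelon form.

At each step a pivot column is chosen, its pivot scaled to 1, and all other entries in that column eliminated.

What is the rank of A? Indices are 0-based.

rank = 3

pivot(0,0)=6: scale R0 → (1, 0, 1, 5)
  clear (2,0): R2 −= (3)R0 → (0, 2, 3, 3)
pivot(1,1)=5: scale R1 → (0, 1, 2, 2)
  clear (2,1): R2 −= (2)R1 → (0, 0, 6, 6)
pivot(2,2)=6: scale R2 → (0, 0, 1, 1)
  clear (0,2): R0 −= (1)R2 → (1, 0, 0, 4)
  clear (1,2): R1 −= (2)R2 → (0, 1, 0, 0)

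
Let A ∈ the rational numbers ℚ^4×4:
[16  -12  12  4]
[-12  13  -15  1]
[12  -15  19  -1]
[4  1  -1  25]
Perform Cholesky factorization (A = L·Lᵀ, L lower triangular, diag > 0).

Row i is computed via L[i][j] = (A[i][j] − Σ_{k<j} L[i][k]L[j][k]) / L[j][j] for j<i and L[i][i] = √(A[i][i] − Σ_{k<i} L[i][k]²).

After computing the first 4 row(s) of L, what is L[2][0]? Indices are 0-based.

L[2][0] = 3

Step 1: L[0][0] = √(16) = 4.
  L[1][0] = (-12) / L[0][0] = -3.
Step 2: L[1][1] = √(4) = 2.
  L[2][0] = (12) / L[0][0] = 3.
  L[2][1] = (-6) / L[1][1] = -3.
Step 3: L[2][2] = √(1) = 1.
  L[3][0] = (4) / L[0][0] = 1.
  L[3][1] = (4) / L[1][1] = 2.
  L[3][2] = (2) / L[2][2] = 2.
Step 4: L[3][3] = √(16) = 4.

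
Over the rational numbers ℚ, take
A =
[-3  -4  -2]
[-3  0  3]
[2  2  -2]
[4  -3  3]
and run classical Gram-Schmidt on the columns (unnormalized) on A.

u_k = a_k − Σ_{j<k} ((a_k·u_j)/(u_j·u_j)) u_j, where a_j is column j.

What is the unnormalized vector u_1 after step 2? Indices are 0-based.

u_1 = (-70/19, 6/19, 34/19, -65/19)

Step 1: u_0 = a_0 = (-3, -3, 2, 4).
Step 2: u_1 = a_1 − (2/19)·u_0 = (-70/19, 6/19, 34/19, -65/19).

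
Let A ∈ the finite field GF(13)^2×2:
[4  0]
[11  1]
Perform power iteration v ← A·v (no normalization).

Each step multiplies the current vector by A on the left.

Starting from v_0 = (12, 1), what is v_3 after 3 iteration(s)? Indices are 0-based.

v_0 = (12, 1).
v_1 = A·v_0 = (9, 3).
v_2 = A·v_1 = (10, 11).
v_3 = A·v_2 = (1, 4).

v_3 = (1, 4)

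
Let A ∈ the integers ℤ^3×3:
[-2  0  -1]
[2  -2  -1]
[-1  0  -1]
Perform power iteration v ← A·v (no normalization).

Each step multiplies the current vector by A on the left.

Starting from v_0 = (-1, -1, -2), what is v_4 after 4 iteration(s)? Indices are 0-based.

v_0 = (-1, -1, -2).
v_1 = A·v_0 = (4, 2, 3).
v_2 = A·v_1 = (-11, 1, -7).
v_3 = A·v_2 = (29, -17, 18).
v_4 = A·v_3 = (-76, 74, -47).

v_4 = (-76, 74, -47)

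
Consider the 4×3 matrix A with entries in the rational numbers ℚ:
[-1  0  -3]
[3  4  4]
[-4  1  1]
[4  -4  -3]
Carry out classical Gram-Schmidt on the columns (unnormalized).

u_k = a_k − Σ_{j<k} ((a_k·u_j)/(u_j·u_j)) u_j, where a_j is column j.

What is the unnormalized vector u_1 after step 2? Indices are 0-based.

Step 1: u_0 = a_0 = (-1, 3, -4, 4).
Step 2: u_1 = a_1 − (-4/21)·u_0 = (-4/21, 32/7, 5/21, -68/21).

u_1 = (-4/21, 32/7, 5/21, -68/21)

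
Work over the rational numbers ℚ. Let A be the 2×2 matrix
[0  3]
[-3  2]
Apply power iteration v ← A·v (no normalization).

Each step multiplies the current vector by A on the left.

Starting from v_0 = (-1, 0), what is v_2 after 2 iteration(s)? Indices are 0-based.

v_2 = (9, 6)

v_0 = (-1, 0).
v_1 = A·v_0 = (0, 3).
v_2 = A·v_1 = (9, 6).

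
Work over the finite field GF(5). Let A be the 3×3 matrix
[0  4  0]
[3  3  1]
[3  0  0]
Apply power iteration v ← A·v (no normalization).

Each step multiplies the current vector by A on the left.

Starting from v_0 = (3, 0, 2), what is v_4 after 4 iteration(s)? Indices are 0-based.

v_4 = (2, 0, 4)

v_0 = (3, 0, 2).
v_1 = A·v_0 = (0, 1, 4).
v_2 = A·v_1 = (4, 2, 0).
v_3 = A·v_2 = (3, 3, 2).
v_4 = A·v_3 = (2, 0, 4).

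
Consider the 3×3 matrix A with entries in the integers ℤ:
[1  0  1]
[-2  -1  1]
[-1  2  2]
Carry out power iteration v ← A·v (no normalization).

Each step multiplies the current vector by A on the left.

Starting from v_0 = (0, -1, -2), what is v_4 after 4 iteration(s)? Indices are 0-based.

v_4 = (-38, 17, -6)

v_0 = (0, -1, -2).
v_1 = A·v_0 = (-2, -1, -6).
v_2 = A·v_1 = (-8, -1, -12).
v_3 = A·v_2 = (-20, 5, -18).
v_4 = A·v_3 = (-38, 17, -6).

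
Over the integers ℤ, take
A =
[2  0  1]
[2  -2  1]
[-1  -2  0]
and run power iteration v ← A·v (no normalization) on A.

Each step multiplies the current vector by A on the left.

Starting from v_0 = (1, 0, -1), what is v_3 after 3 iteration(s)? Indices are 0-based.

v_3 = (-1, 1, 1)

v_0 = (1, 0, -1).
v_1 = A·v_0 = (1, 1, -1).
v_2 = A·v_1 = (1, -1, -3).
v_3 = A·v_2 = (-1, 1, 1).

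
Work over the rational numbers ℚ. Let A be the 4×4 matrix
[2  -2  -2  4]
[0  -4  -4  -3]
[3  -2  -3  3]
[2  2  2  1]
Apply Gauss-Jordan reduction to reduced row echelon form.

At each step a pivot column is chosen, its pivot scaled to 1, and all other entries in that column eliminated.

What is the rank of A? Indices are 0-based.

step 1: normalize row 0 (÷2) = (1, -1, -1, 2)
  row 2: subtract 3×row0 = (0, 1, 0, -3)
  row 3: subtract 2×row0 = (0, 4, 4, -3)
step 2: normalize row 1 (÷-4) = (0, 1, 1, 3/4)
  row 0: subtract -1×row1 = (1, 0, 0, 11/4)
  row 2: subtract 1×row1 = (0, 0, -1, -15/4)
  row 3: subtract 4×row1 = (0, 0, 0, -6)
step 3: normalize row 2 (÷-1) = (0, 0, 1, 15/4)
  row 1: subtract 1×row2 = (0, 1, 0, -3)
step 4: normalize row 3 (÷-6) = (0, 0, 0, 1)
  row 0: subtract 11/4×row3 = (1, 0, 0, 0)
  row 1: subtract -3×row3 = (0, 1, 0, 0)
  row 2: subtract 15/4×row3 = (0, 0, 1, 0)

rank = 4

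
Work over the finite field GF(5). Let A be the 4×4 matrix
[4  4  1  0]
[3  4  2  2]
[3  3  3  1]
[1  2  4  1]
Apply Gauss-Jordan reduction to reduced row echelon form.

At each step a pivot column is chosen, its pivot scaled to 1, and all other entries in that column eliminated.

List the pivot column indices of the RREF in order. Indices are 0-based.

step 1: normalize row 0 (÷4) = (1, 1, 4, 0)
  row 1: subtract 3×row0 = (0, 1, 0, 2)
  row 2: subtract 3×row0 = (0, 0, 1, 1)
  row 3: subtract 1×row0 = (0, 1, 0, 1)
step 2: normalize row 1 (÷1) = (0, 1, 0, 2)
  row 0: subtract 1×row1 = (1, 0, 4, 3)
  row 3: subtract 1×row1 = (0, 0, 0, 4)
step 3: normalize row 2 (÷1) = (0, 0, 1, 1)
  row 0: subtract 4×row2 = (1, 0, 0, 4)
step 4: normalize row 3 (÷4) = (0, 0, 0, 1)
  row 0: subtract 4×row3 = (1, 0, 0, 0)
  row 1: subtract 2×row3 = (0, 1, 0, 0)
  row 2: subtract 1×row3 = (0, 0, 1, 0)

pivot columns: 0, 1, 2, 3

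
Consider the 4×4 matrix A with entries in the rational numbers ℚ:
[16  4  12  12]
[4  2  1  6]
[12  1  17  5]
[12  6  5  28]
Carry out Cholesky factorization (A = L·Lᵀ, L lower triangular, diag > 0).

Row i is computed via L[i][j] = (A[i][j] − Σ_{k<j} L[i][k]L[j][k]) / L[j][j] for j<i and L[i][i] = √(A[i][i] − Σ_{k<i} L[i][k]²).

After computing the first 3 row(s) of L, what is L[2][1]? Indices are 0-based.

L[2][1] = -2

Step 1: L[0][0] = √(16) = 4.
  L[1][0] = (4) / L[0][0] = 1.
Step 2: L[1][1] = √(1) = 1.
  L[2][0] = (12) / L[0][0] = 3.
  L[2][1] = (-2) / L[1][1] = -2.
Step 3: L[2][2] = √(4) = 2.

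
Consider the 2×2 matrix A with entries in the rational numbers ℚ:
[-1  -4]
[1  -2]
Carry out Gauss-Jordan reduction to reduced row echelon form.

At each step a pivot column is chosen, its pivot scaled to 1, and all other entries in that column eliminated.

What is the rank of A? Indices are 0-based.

rank = 2

pivot(0,0)=-1: scale R0 → (1, 4)
  clear (1,0): R1 −= (1)R0 → (0, -6)
pivot(1,1)=-6: scale R1 → (0, 1)
  clear (0,1): R0 −= (4)R1 → (1, 0)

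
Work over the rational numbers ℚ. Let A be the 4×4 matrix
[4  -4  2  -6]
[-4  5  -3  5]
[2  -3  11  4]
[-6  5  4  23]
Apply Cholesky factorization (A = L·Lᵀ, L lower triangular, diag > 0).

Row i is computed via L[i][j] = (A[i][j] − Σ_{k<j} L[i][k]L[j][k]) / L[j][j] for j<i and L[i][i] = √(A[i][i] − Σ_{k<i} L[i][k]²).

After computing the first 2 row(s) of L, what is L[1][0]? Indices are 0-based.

Step 1: L[0][0] = √(4) = 2.
  L[1][0] = (-4) / L[0][0] = -2.
Step 2: L[1][1] = √(1) = 1.

L[1][0] = -2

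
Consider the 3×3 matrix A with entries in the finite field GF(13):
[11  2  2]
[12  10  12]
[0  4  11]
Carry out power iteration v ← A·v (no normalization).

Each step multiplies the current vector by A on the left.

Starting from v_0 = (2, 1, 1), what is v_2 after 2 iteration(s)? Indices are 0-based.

v_2 = (5, 3, 11)

v_0 = (2, 1, 1).
v_1 = A·v_0 = (0, 7, 2).
v_2 = A·v_1 = (5, 3, 11).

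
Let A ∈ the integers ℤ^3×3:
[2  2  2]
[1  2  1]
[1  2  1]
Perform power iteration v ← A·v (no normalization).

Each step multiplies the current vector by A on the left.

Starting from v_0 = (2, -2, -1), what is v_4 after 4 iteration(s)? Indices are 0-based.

v_4 = (-348, -223, -223)

v_0 = (2, -2, -1).
v_1 = A·v_0 = (-2, -3, -3).
v_2 = A·v_1 = (-16, -11, -11).
v_3 = A·v_2 = (-76, -49, -49).
v_4 = A·v_3 = (-348, -223, -223).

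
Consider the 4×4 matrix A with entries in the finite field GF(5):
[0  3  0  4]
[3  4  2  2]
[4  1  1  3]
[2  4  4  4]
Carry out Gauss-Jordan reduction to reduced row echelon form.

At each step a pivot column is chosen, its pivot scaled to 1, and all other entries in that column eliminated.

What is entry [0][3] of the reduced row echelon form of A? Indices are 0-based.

M[0][3] = 2

[1] R0 <-> R1
[1] R0 /= 3  ⇒  (1, 3, 4, 4)
     R2 -= 4·R0  ⇒  (0, 4, 0, 2)
     R3 -= 2·R0  ⇒  (0, 3, 1, 1)
[2] R1 /= 3  ⇒  (0, 1, 0, 3)
     R0 -= 3·R1  ⇒  (1, 0, 4, 0)
     R2 -= 4·R1  ⇒  (0, 0, 0, 0)
     R3 -= 3·R1  ⇒  (0, 0, 1, 2)
[3] R2 <-> R3
[3] R2 /= 1  ⇒  (0, 0, 1, 2)
     R0 -= 4·R2  ⇒  (1, 0, 0, 2)
column 3 empty below row 3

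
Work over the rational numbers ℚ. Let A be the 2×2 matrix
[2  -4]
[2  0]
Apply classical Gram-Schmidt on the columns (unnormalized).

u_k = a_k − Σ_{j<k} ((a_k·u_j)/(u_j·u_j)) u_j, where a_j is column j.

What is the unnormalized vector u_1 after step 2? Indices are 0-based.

Step 1: u_0 = a_0 = (2, 2).
Step 2: u_1 = a_1 − (-1)·u_0 = (-2, 2).

u_1 = (-2, 2)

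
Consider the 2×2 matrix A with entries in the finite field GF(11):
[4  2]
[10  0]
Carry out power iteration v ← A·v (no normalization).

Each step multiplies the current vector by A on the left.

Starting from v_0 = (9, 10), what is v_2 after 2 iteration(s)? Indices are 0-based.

v_2 = (8, 10)

v_0 = (9, 10).
v_1 = A·v_0 = (1, 2).
v_2 = A·v_1 = (8, 10).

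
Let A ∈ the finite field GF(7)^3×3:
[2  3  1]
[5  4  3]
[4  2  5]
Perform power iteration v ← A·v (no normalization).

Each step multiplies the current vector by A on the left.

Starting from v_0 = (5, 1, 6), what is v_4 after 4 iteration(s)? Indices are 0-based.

v_4 = (1, 1, 3)

v_0 = (5, 1, 6).
v_1 = A·v_0 = (5, 5, 3).
v_2 = A·v_1 = (0, 5, 3).
v_3 = A·v_2 = (4, 1, 4).
v_4 = A·v_3 = (1, 1, 3).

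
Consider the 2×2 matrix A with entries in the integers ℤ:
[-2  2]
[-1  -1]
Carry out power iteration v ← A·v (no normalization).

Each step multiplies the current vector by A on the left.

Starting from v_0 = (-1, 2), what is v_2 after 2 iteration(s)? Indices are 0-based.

v_2 = (-14, -5)

v_0 = (-1, 2).
v_1 = A·v_0 = (6, -1).
v_2 = A·v_1 = (-14, -5).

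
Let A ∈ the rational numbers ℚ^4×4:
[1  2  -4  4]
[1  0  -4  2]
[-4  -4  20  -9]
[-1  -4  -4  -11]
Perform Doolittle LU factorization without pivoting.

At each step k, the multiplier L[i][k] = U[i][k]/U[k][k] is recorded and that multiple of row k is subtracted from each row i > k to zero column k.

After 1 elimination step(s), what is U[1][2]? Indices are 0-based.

[col 0] pivot 1
  R1 -= 1*R0 → (0, -2, 0, -2)  (L[1][0] := 1)
  R2 -= -4*R0 → (0, 4, 4, 7)  (L[2][0] := -4)
  R3 -= -1*R0 → (0, -2, -8, -7)  (L[3][0] := -1)

U[1][2] = 0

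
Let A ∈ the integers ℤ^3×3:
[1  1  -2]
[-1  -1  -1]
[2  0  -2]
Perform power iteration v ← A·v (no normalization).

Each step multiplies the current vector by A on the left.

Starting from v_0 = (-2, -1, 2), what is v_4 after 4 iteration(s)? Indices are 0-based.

v_4 = (-38, -10, 8)

v_0 = (-2, -1, 2).
v_1 = A·v_0 = (-7, 1, -8).
v_2 = A·v_1 = (10, 14, 2).
v_3 = A·v_2 = (20, -26, 16).
v_4 = A·v_3 = (-38, -10, 8).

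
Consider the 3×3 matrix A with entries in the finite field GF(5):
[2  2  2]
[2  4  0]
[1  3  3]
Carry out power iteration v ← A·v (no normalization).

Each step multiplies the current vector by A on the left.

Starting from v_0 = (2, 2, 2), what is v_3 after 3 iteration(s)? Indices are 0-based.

v_0 = (2, 2, 2).
v_1 = A·v_0 = (2, 2, 4).
v_2 = A·v_1 = (1, 2, 0).
v_3 = A·v_2 = (1, 0, 2).

v_3 = (1, 0, 2)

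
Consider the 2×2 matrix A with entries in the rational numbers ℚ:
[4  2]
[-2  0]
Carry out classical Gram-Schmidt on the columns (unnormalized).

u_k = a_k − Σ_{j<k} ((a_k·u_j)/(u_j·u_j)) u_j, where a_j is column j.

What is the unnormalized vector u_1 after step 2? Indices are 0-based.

u_1 = (2/5, 4/5)

Step 1: u_0 = a_0 = (4, -2).
Step 2: u_1 = a_1 − (2/5)·u_0 = (2/5, 4/5).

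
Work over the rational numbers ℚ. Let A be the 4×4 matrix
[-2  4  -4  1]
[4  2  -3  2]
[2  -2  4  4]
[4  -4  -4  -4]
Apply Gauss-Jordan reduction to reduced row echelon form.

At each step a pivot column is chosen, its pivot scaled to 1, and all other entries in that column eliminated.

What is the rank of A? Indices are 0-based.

rank = 4

step 1: normalize row 0 (÷-2) = (1, -2, 2, -1/2)
  row 1: subtract 4×row0 = (0, 10, -11, 4)
  row 2: subtract 2×row0 = (0, 2, 0, 5)
  row 3: subtract 4×row0 = (0, 4, -12, -2)
step 2: normalize row 1 (÷10) = (0, 1, -11/10, 2/5)
  row 0: subtract -2×row1 = (1, 0, -1/5, 3/10)
  row 2: subtract 2×row1 = (0, 0, 11/5, 21/5)
  row 3: subtract 4×row1 = (0, 0, -38/5, -18/5)
step 3: normalize row 2 (÷11/5) = (0, 0, 1, 21/11)
  row 0: subtract -1/5×row2 = (1, 0, 0, 15/22)
  row 1: subtract -11/10×row2 = (0, 1, 0, 5/2)
  row 3: subtract -38/5×row2 = (0, 0, 0, 120/11)
step 4: normalize row 3 (÷120/11) = (0, 0, 0, 1)
  row 0: subtract 15/22×row3 = (1, 0, 0, 0)
  row 1: subtract 5/2×row3 = (0, 1, 0, 0)
  row 2: subtract 21/11×row3 = (0, 0, 1, 0)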